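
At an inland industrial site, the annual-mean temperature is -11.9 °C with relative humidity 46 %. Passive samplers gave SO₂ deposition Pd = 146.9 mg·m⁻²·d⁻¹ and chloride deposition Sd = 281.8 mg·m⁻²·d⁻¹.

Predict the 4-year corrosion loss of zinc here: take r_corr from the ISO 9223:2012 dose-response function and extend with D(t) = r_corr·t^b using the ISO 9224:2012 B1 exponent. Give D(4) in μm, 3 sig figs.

D(4) = 2.00 μm

zinc: f(T) = +0.038·(T−10) [T≤10 °C] = -0.8322
  sulphur-dioxide contribution → 0.4184 μm/a
  chloride contribution → 0.2291 μm/a
  total first-year rate 0.6475 μm/a
ISO 9224: D(t) = r_corr · t^b with b = 0.813 (zinc, B1)
  D(4) = 0.6475 × 4^0.813 = 0.6475 × 3.087 = 1.999 μm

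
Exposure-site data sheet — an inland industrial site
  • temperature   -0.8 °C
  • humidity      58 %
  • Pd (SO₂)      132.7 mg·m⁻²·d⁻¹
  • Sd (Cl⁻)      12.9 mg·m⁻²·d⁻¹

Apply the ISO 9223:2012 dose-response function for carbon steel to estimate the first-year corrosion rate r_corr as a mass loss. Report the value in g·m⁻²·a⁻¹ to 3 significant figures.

r_corr = 137 g·m⁻²·a⁻¹

carbon steel: T≤10 °C ⇒ hinge +0.150·(-0.8−10) = -1.6200
  SO₂ term: 1.77·132.7^0.52·exp(0.02·58-1.6200) = 14.19
  Sd branch = 0.102·Sd^0.62·e^(0.033·RH+0.04·T) = 3.27 μm/a
  sum: 14.19 + 3.27 → r_corr = 17.46 μm/a
Convert to mass loss: 17.46 μm/a × 7.85 g/cm³ = 137.1 g·m⁻²·a⁻¹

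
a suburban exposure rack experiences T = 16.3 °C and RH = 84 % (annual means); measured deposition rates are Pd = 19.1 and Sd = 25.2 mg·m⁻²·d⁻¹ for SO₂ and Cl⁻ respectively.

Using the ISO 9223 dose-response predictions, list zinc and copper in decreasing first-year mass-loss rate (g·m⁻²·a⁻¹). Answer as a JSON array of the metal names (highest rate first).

["copper", "zinc"]

zinc: f(T) = -0.071·(T−10) [T>10 °C] = -0.4473
  sulphur-dioxide contribution → 1.439 μm/a
  chloride contribution → 0.8618 μm/a
  total first-year rate 2.301 μm/a
  mass loss = 2.301 μm/a × 7.14 g/cm³ = 16.43 g·m⁻²·a⁻¹
copper: T>10 °C ⇒ hinge -0.080·(16.3−10) = -0.5040
  sulphur-dioxide contribution → 0.9791 μm/a
  chloride contribution → 1.12 μm/a
  total first-year rate 2.099 μm/a
  mass loss = 2.099 μm/a × 8.96 g/cm³ = 18.81 g·m⁻²·a⁻¹
Ordering by g·m⁻²·a⁻¹: copper (18.8) > zinc (16.4)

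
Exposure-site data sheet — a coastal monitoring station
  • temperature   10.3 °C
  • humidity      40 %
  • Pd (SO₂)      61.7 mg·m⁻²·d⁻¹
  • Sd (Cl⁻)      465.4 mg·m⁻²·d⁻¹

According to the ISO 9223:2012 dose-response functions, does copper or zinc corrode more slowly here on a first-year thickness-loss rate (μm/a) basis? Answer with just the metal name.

copper: f(T) = -0.080·(T−10) [T>10 °C] = -0.0240
  SO₂ term: 0.0053·61.7^0.26·exp(0.059·40-0.0240) = 0.1601
  Cl⁻ term: 0.01025·465.4^0.27·exp(0.036·40+0.049·10.3) = 0.3764
  r_corr = 0.1601 + 0.3764 = 0.5364 μm/a
zinc: temperature factor f = -0.071·(0.3) = -0.0213
  SO₂ term: 0.0129·61.7^0.44·exp(0.046·40-0.0213) = 0.4877
  Sd branch = 0.0175·Sd^0.57·e^(0.008·RH+0.085·T) = 1.918 μm/a
  sum: 0.4877 + 1.918 → r_corr = 2.406 μm/a
Ordering by μm/a: zinc (2.41) > copper (0.536)

copper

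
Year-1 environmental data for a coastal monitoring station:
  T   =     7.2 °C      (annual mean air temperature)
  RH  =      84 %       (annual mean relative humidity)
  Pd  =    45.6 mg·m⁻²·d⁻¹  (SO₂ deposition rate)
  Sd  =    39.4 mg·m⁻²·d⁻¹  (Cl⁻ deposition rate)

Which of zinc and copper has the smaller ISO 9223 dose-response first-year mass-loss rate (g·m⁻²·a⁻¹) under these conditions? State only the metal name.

copper

zinc: T≤10 °C ⇒ hinge +0.038·(7.2−10) = -0.1064
  Pd branch = 0.0129·Pd^0.44·e^(0.046·RH+f) = 2.968 μm/a
  Cl⁻ term: 0.0175·39.4^0.57·exp(0.008·84+0.085·7.2) = 0.513
  r_corr = 2.968 + 0.513 = 3.481 μm/a
  mass loss = 3.481 μm/a × 7.14 g/cm³ = 24.85 g·m⁻²·a⁻¹
copper: T≤10 °C ⇒ hinge +0.126·(7.2−10) = -0.3528
  SO₂ term: 0.0053·45.6^0.26·exp(0.059·84-0.3528) = 1.428
  Cl⁻ term: 0.01025·39.4^0.27·exp(0.036·84+0.049·7.2) = 0.8092
  r_corr = 1.428 + 0.8092 = 2.237 μm/a
  mass loss = 2.237 μm/a × 8.96 g/cm³ = 20.05 g·m⁻²·a⁻¹
Ordering by g·m⁻²·a⁻¹: zinc (24.9) > copper (20)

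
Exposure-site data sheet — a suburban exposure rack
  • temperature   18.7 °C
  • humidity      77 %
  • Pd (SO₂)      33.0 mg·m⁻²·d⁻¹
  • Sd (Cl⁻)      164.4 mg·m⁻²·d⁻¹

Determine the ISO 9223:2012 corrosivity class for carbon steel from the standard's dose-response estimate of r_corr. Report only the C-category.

carbon steel: T>10 °C ⇒ hinge -0.054·(18.7−10) = -0.4698
  Pd branch = 1.77·Pd^0.52·e^(0.02·RH+f) = 31.8 μm/a
  Cl⁻ term: 0.102·164.4^0.62·exp(0.033·77+0.04·18.7) = 64.69
  sum: 31.8 + 64.69 → r_corr = 96.49 μm/a
ISO 9223 Table 2 (carbon steel): 80 < 96.5 ≤ 200 μm/a ⇒ C5

C5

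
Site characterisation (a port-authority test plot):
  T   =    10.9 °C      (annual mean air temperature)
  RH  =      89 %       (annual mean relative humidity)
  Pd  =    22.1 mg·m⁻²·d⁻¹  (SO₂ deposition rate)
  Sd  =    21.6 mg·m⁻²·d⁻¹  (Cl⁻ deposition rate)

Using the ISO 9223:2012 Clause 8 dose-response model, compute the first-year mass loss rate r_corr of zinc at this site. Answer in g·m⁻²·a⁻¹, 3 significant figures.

zinc: f(T) = -0.071·(T−10) [T>10 °C] = -0.0639
  SO₂ term: 0.0129·22.1^0.44·exp(0.046·89-0.0639) = 2.834
  Cl⁻ term: 0.0175·21.6^0.57·exp(0.008·89+0.085·10.9) = 0.5191
  sum: 2.834 + 0.5191 → r_corr = 3.353 μm/a
Convert to mass loss: 3.353 μm/a × 7.14 g/cm³ = 23.94 g·m⁻²·a⁻¹

r_corr = 23.9 g·m⁻²·a⁻¹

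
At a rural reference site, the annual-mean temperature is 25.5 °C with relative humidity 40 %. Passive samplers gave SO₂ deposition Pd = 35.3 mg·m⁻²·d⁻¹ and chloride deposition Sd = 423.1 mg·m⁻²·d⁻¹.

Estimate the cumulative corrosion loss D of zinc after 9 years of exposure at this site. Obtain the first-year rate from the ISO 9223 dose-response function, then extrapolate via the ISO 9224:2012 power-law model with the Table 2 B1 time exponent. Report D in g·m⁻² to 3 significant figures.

zinc: temperature factor f = -0.071·(15.5) = -1.1005
  SO₂ term: 0.0129·35.3^0.44·exp(0.046·40-1.1005) = 0.1296
  Cl⁻ term: 0.0175·423.1^0.57·exp(0.008·40+0.085·25.5) = 6.613
  sum: 0.1296 + 6.613 → r_corr = 6.743 μm/a
Power-law: D(9) = r_corr · 9^0.813
  D(9) = 6.743 × 9^0.813 = 6.743 × 5.968 = 40.24 μm
  Mass loss = 40.24 μm × 7.14 g/cm³ = 287.3 g·m⁻²

D(9) = 287 g·m⁻²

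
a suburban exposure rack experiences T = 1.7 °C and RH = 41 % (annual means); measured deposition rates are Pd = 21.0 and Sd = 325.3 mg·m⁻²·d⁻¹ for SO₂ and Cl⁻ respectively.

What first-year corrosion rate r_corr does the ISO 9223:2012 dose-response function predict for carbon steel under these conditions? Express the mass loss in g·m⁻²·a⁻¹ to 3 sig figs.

r_corr = 164 g·m⁻²·a⁻¹

carbon steel: T≤10 °C ⇒ hinge +0.150·(1.7−10) = -1.2450
  SO₂ term: 1.77·21.0^0.52·exp(0.02·41-1.2450) = 5.636
  Cl⁻ term: 0.102·325.3^0.62·exp(0.033·41+0.04·1.7) = 15.25
  r_corr = 5.636 + 15.25 = 20.89 μm/a
Convert to mass loss: 20.89 μm/a × 7.85 g/cm³ = 164 g·m⁻²·a⁻¹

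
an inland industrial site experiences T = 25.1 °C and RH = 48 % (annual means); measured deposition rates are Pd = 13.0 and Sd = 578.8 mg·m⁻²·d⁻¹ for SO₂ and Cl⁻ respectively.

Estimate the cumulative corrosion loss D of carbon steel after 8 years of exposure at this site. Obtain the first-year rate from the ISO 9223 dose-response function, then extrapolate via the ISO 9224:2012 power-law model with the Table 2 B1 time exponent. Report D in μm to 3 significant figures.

D(8) = 231 μm

carbon steel: T>10 °C ⇒ hinge -0.054·(25.1−10) = -0.8154
  Pd branch = 1.77·Pd^0.52·e^(0.02·RH+f) = 7.763 μm/a
  Sd branch = 0.102·Sd^0.62·e^(0.033·RH+0.04·T) = 70.04 μm/a
  r_corr = 7.763 + 70.04 = 77.8 μm/a
Long-term exponent b (ISO 9224 Table 2, B1) = 0.523
  D(8) = 77.8 × 8^0.523 = 77.8 × 2.967 = 230.8 μm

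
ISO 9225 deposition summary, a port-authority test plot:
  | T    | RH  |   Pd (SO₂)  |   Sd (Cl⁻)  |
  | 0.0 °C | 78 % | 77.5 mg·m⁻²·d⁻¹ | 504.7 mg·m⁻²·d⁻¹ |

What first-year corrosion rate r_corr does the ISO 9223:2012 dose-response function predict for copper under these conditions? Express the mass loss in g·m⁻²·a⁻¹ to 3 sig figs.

r_corr = 12.3 g·m⁻²·a⁻¹

copper: temperature factor f = +0.126·(-10.0) = -1.2600
  sulphur-dioxide contribution → 0.4644 μm/a
  chloride contribution → 0.9121 μm/a
  total first-year rate 1.377 μm/a
Convert to mass loss: 1.377 μm/a × 8.96 g/cm³ = 12.33 g·m⁻²·a⁻¹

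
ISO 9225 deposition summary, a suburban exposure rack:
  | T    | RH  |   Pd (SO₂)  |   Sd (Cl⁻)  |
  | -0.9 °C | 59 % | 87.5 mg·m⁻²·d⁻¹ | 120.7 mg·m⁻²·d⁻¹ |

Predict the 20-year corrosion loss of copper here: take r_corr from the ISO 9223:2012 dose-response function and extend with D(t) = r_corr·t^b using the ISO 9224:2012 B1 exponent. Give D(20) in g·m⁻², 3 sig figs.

D(20) = 29.0 g·m⁻²

copper: temperature factor f = +0.126·(-10.9) = -1.3734
  sulphur-dioxide contribution → 0.1395 μm/a
  chloride contribution → 0.2993 μm/a
  ⇒ r_corr(copper) = 0.4388 μm/a
Long-term exponent b (ISO 9224 Table 2, B1) = 0.667
  D(20) = 0.4388 × 20^0.667 = 0.4388 × 7.375 = 3.236 μm
  Mass loss = 3.236 μm × 8.96 g/cm³ = 28.99 g·m⁻²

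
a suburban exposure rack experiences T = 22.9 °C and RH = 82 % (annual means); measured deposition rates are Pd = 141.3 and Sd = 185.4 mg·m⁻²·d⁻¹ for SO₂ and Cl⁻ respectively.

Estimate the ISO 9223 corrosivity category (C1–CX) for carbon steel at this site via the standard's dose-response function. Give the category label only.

C5

carbon steel: temperature factor f = -0.054·(12.9) = -0.6966
  sulphur-dioxide contribution → 59.67 μm/a
  chloride contribution → 97.24 μm/a
  total first-year rate 156.9 μm/a
ISO 9223 Table 2 (carbon steel): 80 < 157 ≤ 200 μm/a ⇒ C5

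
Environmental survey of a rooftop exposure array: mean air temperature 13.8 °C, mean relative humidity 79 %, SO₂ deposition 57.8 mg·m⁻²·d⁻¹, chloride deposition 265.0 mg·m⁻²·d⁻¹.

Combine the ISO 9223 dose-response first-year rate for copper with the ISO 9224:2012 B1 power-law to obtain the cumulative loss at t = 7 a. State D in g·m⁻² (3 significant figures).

copper: f(T) = -0.080·(T−10) [T>10 °C] = -0.3040
  SO₂ term: 0.0053·57.8^0.26·exp(0.059·79-0.3040) = 1.187
  Cl⁻ term: 0.01025·265.0^0.27·exp(0.036·79+0.049·13.8) = 1.562
  sum: 1.187 + 1.562 → r_corr = 2.75 μm/a
ISO 9224: D(t) = r_corr · t^b with b = 0.667 (copper, B1)
  D(7) = 2.75 × 7^0.667 = 2.75 × 3.662 = 10.07 μm
  Mass loss = 10.07 μm × 8.96 g/cm³ = 90.22 g·m⁻²

D(7) = 90.2 g·m⁻²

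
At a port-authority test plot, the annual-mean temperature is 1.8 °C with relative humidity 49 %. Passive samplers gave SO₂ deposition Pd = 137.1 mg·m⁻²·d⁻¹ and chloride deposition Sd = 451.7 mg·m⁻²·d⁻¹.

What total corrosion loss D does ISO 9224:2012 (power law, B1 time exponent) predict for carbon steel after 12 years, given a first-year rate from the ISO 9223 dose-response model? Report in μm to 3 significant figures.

D(12) = 155 μm

carbon steel: temperature factor f = +0.150·(-8.2) = -1.2300
  sulphur-dioxide contribution → 17.81 μm/a
  chloride contribution → 24.44 μm/a
  ⇒ r_corr(carbon steel) = 42.25 μm/a
Long-term exponent b (ISO 9224 Table 2, B1) = 0.523
  D(12) = 42.25 × 12^0.523 = 42.25 × 3.668 = 155 μm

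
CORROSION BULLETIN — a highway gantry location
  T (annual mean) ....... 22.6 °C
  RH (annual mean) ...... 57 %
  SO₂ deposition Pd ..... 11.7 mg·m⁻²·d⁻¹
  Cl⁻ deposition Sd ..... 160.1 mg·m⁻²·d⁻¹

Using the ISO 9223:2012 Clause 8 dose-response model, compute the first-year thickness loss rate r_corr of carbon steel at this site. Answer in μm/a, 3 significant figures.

carbon steel: temperature factor f = -0.054·(12.6) = -0.6804
  Pd branch = 1.77·Pd^0.52·e^(0.02·RH+f) = 10.07 μm/a
  Sd branch = 0.102·Sd^0.62·e^(0.033·RH+0.04·T) = 38.44 μm/a
  r_corr = 10.07 + 38.44 = 48.51 μm/a

r_corr = 48.5 μm/a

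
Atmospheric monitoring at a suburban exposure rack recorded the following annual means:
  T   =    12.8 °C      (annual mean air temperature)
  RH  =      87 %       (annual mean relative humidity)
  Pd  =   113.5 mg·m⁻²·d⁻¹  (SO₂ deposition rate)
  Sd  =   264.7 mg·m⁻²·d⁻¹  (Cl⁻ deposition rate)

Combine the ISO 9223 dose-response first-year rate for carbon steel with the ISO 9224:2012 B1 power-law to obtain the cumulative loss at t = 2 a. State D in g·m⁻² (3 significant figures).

D(2) = 2.22e+03 g·m⁻²

carbon steel: temperature factor f = -0.054·(2.8) = -0.1512
  Pd branch = 1.77·Pd^0.52·e^(0.02·RH+f) = 101.5 μm/a
  Sd branch = 0.102·Sd^0.62·e^(0.033·RH+0.04·T) = 95.48 μm/a
  sum: 101.5 + 95.48 → r_corr = 197 μm/a
ISO 9224: D(t) = r_corr · t^b with b = 0.523 (carbon steel, B1)
  D(2) = 197 × 2^0.523 = 197 × 1.437 = 283.1 μm
  Mass loss = 283.1 μm × 7.85 g/cm³ = 2222 g·m⁻²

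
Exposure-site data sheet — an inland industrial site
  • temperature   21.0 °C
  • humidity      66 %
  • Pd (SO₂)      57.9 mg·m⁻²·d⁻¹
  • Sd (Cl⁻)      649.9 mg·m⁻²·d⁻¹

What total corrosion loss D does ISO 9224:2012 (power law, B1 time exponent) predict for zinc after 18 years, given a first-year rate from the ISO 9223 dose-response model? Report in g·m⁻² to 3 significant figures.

D(18) = 586 g·m⁻²

zinc: temperature factor f = -0.071·(11.0) = -0.7810
  Pd branch = 0.0129·Pd^0.44·e^(0.046·RH+f) = 0.7337 μm/a
  Cl⁻ term: 0.0175·649.9^0.57·exp(0.008·66+0.085·21.0) = 7.094
  sum: 0.7337 + 7.094 → r_corr = 7.828 μm/a
Power-law: D(18) = r_corr · 18^0.813
  D(18) = 7.828 × 18^0.813 = 7.828 × 10.48 = 82.07 μm
  Mass loss = 82.07 μm × 7.14 g/cm³ = 586 g·m⁻²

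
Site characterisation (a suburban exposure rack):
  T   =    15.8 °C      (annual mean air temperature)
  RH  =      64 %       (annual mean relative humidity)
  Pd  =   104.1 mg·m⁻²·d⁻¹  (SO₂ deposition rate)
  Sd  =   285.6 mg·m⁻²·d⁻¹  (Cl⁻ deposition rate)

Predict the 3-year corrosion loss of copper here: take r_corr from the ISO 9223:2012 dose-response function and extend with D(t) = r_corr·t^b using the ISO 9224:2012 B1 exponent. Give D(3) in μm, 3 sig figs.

copper: temperature factor f = -0.080·(5.8) = -0.4640
  Pd branch = 0.0053·Pd^0.26·e^(0.059·RH+f) = 0.4866 μm/a
  Cl⁻ term: 0.01025·285.6^0.27·exp(0.036·64+0.049·15.8) = 1.025
  sum: 0.4866 + 1.025 → r_corr = 1.511 μm/a
Long-term exponent b (ISO 9224 Table 2, B1) = 0.667
  D(3) = 1.511 × 3^0.667 = 1.511 × 2.081 = 3.145 μm

D(3) = 3.14 μm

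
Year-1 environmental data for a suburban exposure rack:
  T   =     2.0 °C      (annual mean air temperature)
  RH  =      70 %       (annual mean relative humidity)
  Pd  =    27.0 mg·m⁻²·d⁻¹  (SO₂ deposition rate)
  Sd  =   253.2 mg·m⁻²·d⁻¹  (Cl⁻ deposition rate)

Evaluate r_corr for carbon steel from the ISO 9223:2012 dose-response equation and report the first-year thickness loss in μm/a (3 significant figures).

r_corr = 46.4 μm/a

carbon steel: f(T) = +0.150·(T−10) [T≤10 °C] = -1.2000
  Pd branch = 1.77·Pd^0.52·e^(0.02·RH+f) = 12 μm/a
  Cl⁻ term: 0.102·253.2^0.62·exp(0.033·70+0.04·2.0) = 34.41
  sum: 12 + 34.41 → r_corr = 46.41 μm/a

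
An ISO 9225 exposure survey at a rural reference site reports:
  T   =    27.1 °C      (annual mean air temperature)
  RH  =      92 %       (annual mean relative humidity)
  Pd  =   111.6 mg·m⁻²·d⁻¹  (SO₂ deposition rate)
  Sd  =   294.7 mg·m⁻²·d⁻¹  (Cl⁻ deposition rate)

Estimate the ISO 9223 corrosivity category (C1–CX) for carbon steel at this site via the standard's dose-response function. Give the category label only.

carbon steel: temperature factor f = -0.054·(17.1) = -0.9234
  SO₂ term: 1.77·111.6^0.52·exp(0.02·92-0.9234) = 51.38
  Sd branch = 0.102·Sd^0.62·e^(0.033·RH+0.04·T) = 213.3 μm/a
  r_corr = 51.38 + 213.3 = 264.6 μm/a
ISO 9223 Table 2 (carbon steel): 200 < 265 ≤ 700 μm/a ⇒ CX

CX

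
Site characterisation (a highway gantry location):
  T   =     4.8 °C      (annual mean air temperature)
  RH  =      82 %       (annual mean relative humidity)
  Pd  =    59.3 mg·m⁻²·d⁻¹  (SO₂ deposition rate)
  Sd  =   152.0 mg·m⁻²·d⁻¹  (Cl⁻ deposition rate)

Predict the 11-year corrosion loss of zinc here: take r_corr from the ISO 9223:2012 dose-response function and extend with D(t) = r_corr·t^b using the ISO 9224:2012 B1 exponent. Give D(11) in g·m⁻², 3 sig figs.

D(11) = 184 g·m⁻²

zinc: f(T) = +0.038·(T−10) [T≤10 °C] = -0.1976
  SO₂ term: 0.0129·59.3^0.44·exp(0.046·82-0.1976) = 2.774
  Sd branch = 0.0175·Sd^0.57·e^(0.008·RH+0.085·T) = 0.8887 μm/a
  sum: 2.774 + 0.8887 → r_corr = 3.663 μm/a
ISO 9224: D(t) = r_corr · t^b with b = 0.813 (zinc, B1)
  D(11) = 3.663 × 11^0.813 = 3.663 × 7.025 = 25.73 μm
  Mass loss = 25.73 μm × 7.14 g/cm³ = 183.7 g·m⁻²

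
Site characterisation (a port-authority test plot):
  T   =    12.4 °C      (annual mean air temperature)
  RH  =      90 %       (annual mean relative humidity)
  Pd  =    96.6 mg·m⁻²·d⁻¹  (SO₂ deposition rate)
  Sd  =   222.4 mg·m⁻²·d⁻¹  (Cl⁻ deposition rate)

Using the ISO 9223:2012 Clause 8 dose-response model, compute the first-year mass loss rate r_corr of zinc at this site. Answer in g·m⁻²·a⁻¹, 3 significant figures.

zinc: T>10 °C ⇒ hinge -0.071·(12.4−10) = -0.1704
  SO₂ term: 0.0129·96.6^0.44·exp(0.046·90-0.1704) = 5.105
  Sd branch = 0.0175·Sd^0.57·e^(0.008·RH+0.085·T) = 2.246 μm/a
  sum: 5.105 + 2.246 → r_corr = 7.35 μm/a
Convert to mass loss: 7.35 μm/a × 7.14 g/cm³ = 52.48 g·m⁻²·a⁻¹

r_corr = 52.5 g·m⁻²·a⁻¹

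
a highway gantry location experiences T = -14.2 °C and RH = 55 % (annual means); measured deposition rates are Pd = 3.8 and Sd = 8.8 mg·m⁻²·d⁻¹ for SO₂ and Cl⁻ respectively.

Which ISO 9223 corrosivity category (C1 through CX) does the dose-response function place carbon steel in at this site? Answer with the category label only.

carbon steel: f(T) = +0.150·(T−10) [T≤10 °C] = -3.6300
  SO₂ term: 1.77·3.8^0.52·exp(0.02·55-3.6300) = 0.2823
  Cl⁻ term: 0.102·8.8^0.62·exp(0.033·55+0.04·-14.2) = 1.367
  r_corr = 0.2823 + 1.367 = 1.649 μm/a
1.65 μm/a falls in (1.3, 25] for carbon steel → category C2

C2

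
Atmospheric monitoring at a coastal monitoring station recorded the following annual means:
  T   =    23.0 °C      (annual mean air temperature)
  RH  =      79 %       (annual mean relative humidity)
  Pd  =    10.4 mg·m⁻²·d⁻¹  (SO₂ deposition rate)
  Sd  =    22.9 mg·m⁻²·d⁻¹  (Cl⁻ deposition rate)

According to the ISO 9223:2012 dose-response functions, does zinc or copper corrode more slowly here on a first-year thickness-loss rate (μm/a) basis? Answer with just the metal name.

copper

zinc: T>10 °C ⇒ hinge -0.071·(23.0−10) = -0.9230
  SO₂ term: 0.0129·10.4^0.44·exp(0.046·79-0.9230) = 0.5438
  Sd branch = 0.0175·Sd^0.57·e^(0.008·RH+0.085·T) = 1.386 μm/a
  sum: 0.5438 + 1.386 → r_corr = 1.93 μm/a
copper: temperature factor f = -0.080·(13.0) = -1.0400
  SO₂ term: 0.0053·10.4^0.26·exp(0.059·79-1.0400) = 0.3642
  Sd branch = 0.01025·Sd^0.27·e^(0.036·RH+0.049·T) = 1.266 μm/a
  r_corr = 0.3642 + 1.266 = 1.63 μm/a
Ordering by μm/a: zinc (1.93) > copper (1.63)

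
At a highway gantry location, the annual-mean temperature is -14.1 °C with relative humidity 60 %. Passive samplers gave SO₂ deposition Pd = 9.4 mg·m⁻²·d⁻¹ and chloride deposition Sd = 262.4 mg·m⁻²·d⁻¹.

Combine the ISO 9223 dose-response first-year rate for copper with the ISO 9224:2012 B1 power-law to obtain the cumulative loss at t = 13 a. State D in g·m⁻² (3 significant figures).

D(13) = 10.7 g·m⁻²

copper: T≤10 °C ⇒ hinge +0.126·(-14.1−10) = -3.0366
  SO₂ term: 0.0053·9.4^0.26·exp(0.059·60-3.0366) = 0.0157
  Cl⁻ term: 0.01025·262.4^0.27·exp(0.036·60+0.049·-14.1) = 0.2004
  sum: 0.0157 + 0.2004 → r_corr = 0.2161 μm/a
ISO 9224: D(t) = r_corr · t^b with b = 0.667 (copper, B1)
  D(13) = 0.2161 × 13^0.667 = 0.2161 × 5.534 = 1.196 μm
  Mass loss = 1.196 μm × 8.96 g/cm³ = 10.71 g·m⁻²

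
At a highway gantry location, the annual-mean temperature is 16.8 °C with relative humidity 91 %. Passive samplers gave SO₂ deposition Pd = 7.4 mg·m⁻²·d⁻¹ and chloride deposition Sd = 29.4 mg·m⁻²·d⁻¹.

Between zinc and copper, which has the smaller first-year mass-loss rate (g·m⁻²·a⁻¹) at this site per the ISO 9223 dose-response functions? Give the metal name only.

zinc

zinc: temperature factor f = -0.071·(6.8) = -0.4828
  sulphur-dioxide contribution → 1.263 μm/a
  chloride contribution → 1.038 μm/a
  total first-year rate 2.301 μm/a
  mass loss = 2.301 μm/a × 7.14 g/cm³ = 16.43 g·m⁻²·a⁻¹
copper: T>10 °C ⇒ hinge -0.080·(16.8−10) = -0.5440
  sulphur-dioxide contribution → 1.111 μm/a
  chloride contribution → 1.54 μm/a
  ⇒ r_corr(copper) = 2.651 μm/a
  mass loss = 2.651 μm/a × 8.96 g/cm³ = 23.75 g·m⁻²·a⁻¹
Ordering by g·m⁻²·a⁻¹: copper (23.8) > zinc (16.4)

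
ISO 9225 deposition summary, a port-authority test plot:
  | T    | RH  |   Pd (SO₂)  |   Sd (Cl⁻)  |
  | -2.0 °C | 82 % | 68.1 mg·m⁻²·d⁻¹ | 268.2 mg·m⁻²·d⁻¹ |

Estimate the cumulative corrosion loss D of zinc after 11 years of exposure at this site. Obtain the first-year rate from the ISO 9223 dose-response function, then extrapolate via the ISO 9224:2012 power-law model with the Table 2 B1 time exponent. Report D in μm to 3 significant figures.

D(11) = 20.8 μm

zinc: f(T) = +0.038·(T−10) [T≤10 °C] = -0.4560
  Pd branch = 0.0129·Pd^0.44·e^(0.046·RH+f) = 2.277 μm/a
  Cl⁻ term: 0.0175·268.2^0.57·exp(0.008·82+0.085·-2.0) = 0.6892
  r_corr = 2.277 + 0.6892 = 2.966 μm/a
ISO 9224: D(t) = r_corr · t^b with b = 0.813 (zinc, B1)
  D(11) = 2.966 × 11^0.813 = 2.966 × 7.025 = 20.84 μm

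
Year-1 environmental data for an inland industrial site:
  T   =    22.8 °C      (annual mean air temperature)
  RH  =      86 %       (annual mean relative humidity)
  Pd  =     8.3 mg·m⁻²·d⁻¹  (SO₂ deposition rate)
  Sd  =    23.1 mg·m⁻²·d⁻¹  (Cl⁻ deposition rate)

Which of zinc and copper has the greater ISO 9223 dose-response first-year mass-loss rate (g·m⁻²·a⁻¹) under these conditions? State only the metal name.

copper

zinc: T>10 °C ⇒ hinge -0.071·(22.8−10) = -0.9088
  SO₂ term: 0.0129·8.3^0.44·exp(0.046·86-0.9088) = 0.6892
  Sd branch = 0.0175·Sd^0.57·e^(0.008·RH+0.085·T) = 1.448 μm/a
  r_corr = 0.6892 + 1.448 = 2.137 μm/a
  mass loss = 2.137 μm/a × 7.14 g/cm³ = 15.26 g·m⁻²·a⁻¹
copper: f(T) = -0.080·(T−10) [T>10 °C] = -1.0240
  SO₂ term: 0.0053·8.3^0.26·exp(0.059·86-1.0240) = 0.5274
  Sd branch = 0.01025·Sd^0.27·e^(0.036·RH+0.049·T) = 1.617 μm/a
  r_corr = 0.5274 + 1.617 = 2.144 μm/a
  mass loss = 2.144 μm/a × 8.96 g/cm³ = 19.21 g·m⁻²·a⁻¹
Ordering by g·m⁻²·a⁻¹: copper (19.2) > zinc (15.3)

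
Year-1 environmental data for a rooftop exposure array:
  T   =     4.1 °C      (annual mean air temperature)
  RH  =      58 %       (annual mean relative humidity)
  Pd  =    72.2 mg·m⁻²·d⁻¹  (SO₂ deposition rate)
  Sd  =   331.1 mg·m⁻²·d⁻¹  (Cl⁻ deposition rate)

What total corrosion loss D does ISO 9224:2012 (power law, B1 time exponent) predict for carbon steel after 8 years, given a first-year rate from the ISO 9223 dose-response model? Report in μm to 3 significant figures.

D(8) = 152 μm

carbon steel: T≤10 °C ⇒ hinge +0.150·(4.1−10) = -0.8850
  sulphur-dioxide contribution → 21.57 μm/a
  chloride contribution → 29.75 μm/a
  total first-year rate 51.32 μm/a
Power-law: D(8) = r_corr · 8^0.523
  D(8) = 51.32 × 8^0.523 = 51.32 × 2.967 = 152.3 μm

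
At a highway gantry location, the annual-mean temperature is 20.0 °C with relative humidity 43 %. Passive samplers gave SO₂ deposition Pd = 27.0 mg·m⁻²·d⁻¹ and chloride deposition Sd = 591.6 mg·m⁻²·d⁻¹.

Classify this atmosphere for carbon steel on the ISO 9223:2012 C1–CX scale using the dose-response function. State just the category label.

C4

carbon steel: T>10 °C ⇒ hinge -0.054·(20.0−10) = -0.5400
  Pd branch = 1.77·Pd^0.52·e^(0.02·RH+f) = 13.53 μm/a
  Cl⁻ term: 0.102·591.6^0.62·exp(0.033·43+0.04·20.0) = 49.09
  sum: 13.53 + 49.09 → r_corr = 62.61 μm/a
Category bounds: 50…80 μm/a bracket r_corr ⇒ C4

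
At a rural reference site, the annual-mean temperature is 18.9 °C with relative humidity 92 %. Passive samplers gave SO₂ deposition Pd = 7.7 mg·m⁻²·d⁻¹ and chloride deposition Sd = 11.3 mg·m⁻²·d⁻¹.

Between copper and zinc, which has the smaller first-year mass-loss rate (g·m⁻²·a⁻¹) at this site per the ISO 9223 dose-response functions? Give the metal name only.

copper: temperature factor f = -0.080·(8.9) = -0.7120
  SO₂ term: 0.0053·7.7^0.26·exp(0.059·92-0.7120) = 1.007
  Cl⁻ term: 0.01025·11.3^0.27·exp(0.036·92+0.049·18.9) = 1.367
  sum: 1.007 + 1.367 → r_corr = 2.373 μm/a
  mass loss = 2.373 μm/a × 8.96 g/cm³ = 21.26 g·m⁻²·a⁻¹
zinc: temperature factor f = -0.071·(8.9) = -0.6319
  SO₂ term: 0.0129·7.7^0.44·exp(0.046·92-0.6319) = 1.159
  Sd branch = 0.0175·Sd^0.57·e^(0.008·RH+0.085·T) = 0.7255 μm/a
  r_corr = 1.159 + 0.7255 = 1.885 μm/a
  mass loss = 1.885 μm/a × 7.14 g/cm³ = 13.46 g·m⁻²·a⁻¹
Ordering by g·m⁻²·a⁻¹: copper (21.3) > zinc (13.5)

zinc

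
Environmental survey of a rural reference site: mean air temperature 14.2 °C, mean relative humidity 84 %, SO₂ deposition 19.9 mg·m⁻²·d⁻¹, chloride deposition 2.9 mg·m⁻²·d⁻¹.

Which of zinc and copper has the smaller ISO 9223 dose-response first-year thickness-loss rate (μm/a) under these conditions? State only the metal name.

zinc: T>10 °C ⇒ hinge -0.071·(14.2−10) = -0.2982
  Pd branch = 0.0129·Pd^0.44·e^(0.046·RH+f) = 1.701 μm/a
  Sd branch = 0.0175·Sd^0.57·e^(0.008·RH+0.085·T) = 0.2102 μm/a
  r_corr = 1.701 + 0.2102 = 1.911 μm/a
copper: temperature factor f = -0.080·(4.2) = -0.3360
  Pd branch = 0.0053·Pd^0.26·e^(0.059·RH+f) = 1.171 μm/a
  Cl⁻ term: 0.01025·2.9^0.27·exp(0.036·84+0.049·14.2) = 0.5637
  r_corr = 1.171 + 0.5637 = 1.734 μm/a
Ordering by μm/a: zinc (1.91) > copper (1.73)

copper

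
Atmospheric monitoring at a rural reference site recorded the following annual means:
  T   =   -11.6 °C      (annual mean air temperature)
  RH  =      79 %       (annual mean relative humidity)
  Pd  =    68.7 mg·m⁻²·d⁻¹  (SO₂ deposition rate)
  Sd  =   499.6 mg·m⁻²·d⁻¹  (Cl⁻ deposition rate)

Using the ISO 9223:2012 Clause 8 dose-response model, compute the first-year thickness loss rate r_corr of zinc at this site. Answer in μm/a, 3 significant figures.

r_corr = 1.81 μm/a

zinc: temperature factor f = +0.038·(-21.6) = -0.8208
  sulphur-dioxide contribution → 1.382 μm/a
  chloride contribution → 0.4241 μm/a
  ⇒ r_corr(zinc) = 1.806 μm/a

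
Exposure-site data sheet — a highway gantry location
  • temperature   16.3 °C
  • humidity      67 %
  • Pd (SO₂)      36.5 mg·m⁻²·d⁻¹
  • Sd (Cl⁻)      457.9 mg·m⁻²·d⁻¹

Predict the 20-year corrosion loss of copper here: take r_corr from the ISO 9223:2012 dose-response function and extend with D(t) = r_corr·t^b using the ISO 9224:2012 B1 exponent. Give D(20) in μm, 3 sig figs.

D(20) = 12.9 μm

copper: f(T) = -0.080·(T−10) [T>10 °C] = -0.5040
  sulphur-dioxide contribution → 0.425 μm/a
  chloride contribution → 1.329 μm/a
  total first-year rate 1.754 μm/a
Power-law: D(20) = r_corr · 20^0.667
  D(20) = 1.754 × 20^0.667 = 1.754 × 7.375 = 12.94 μm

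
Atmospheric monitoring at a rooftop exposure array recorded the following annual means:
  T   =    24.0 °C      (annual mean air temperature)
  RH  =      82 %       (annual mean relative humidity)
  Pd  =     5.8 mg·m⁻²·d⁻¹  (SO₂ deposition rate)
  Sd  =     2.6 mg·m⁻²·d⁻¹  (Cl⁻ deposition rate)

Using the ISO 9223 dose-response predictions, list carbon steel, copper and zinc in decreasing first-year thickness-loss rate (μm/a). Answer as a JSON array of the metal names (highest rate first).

carbon steel: T>10 °C ⇒ hinge -0.054·(24.0−10) = -0.7560
  sulphur-dioxide contribution → 10.69 μm/a
  chloride contribution → 7.211 μm/a
  ⇒ r_corr(carbon steel) = 17.9 μm/a
copper: T>10 °C ⇒ hinge -0.080·(24.0−10) = -1.1200
  sulphur-dioxide contribution → 0.3447 μm/a
  chloride contribution → 0.8233 μm/a
  ⇒ r_corr(copper) = 1.168 μm/a
zinc: temperature factor f = -0.071·(14.0) = -0.9940
  sulphur-dioxide contribution → 0.4497 μm/a
  chloride contribution → 0.4471 μm/a
  total first-year rate 0.8969 μm/a
Ordering by μm/a: carbon steel (17.9) > copper (1.17) > zinc (0.897)

["carbon steel", "copper", "zinc"]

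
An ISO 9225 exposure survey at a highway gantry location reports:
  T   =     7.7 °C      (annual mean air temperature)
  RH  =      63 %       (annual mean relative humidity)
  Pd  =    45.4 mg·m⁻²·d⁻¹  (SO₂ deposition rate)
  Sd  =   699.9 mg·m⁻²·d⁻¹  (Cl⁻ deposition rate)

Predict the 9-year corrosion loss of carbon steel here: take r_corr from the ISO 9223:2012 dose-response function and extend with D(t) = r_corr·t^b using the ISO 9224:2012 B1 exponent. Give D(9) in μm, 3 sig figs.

carbon steel: f(T) = +0.150·(T−10) [T≤10 °C] = -0.3450
  SO₂ term: 1.77·45.4^0.52·exp(0.02·63-0.3450) = 32.14
  Cl⁻ term: 0.102·699.9^0.62·exp(0.033·63+0.04·7.7) = 64.44
  r_corr = 32.14 + 64.44 = 96.58 μm/a
Long-term exponent b (ISO 9224 Table 2, B1) = 0.523
  D(9) = 96.58 × 9^0.523 = 96.58 × 3.156 = 304.8 μm

D(9) = 305 μm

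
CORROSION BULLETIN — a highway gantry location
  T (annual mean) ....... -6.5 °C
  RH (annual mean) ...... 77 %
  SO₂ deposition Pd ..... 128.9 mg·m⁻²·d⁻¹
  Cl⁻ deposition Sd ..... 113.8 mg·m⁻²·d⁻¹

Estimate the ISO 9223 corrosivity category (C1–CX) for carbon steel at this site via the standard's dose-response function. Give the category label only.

carbon steel: temperature factor f = +0.150·(-16.5) = -2.4750
  sulphur-dioxide contribution → 8.694 μm/a
  chloride contribution → 18.79 μm/a
  total first-year rate 27.49 μm/a
27.5 μm/a falls in (25, 50] for carbon steel → category C3

C3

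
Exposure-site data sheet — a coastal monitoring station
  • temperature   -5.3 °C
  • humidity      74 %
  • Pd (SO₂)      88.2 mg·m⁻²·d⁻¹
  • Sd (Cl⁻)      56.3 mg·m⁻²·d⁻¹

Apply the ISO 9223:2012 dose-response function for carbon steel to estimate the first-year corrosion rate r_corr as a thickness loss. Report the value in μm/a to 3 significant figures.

carbon steel: temperature factor f = +0.150·(-15.3) = -2.2950
  sulphur-dioxide contribution → 8.048 μm/a
  chloride contribution → 11.54 μm/a
  total first-year rate 19.59 μm/a

r_corr = 19.6 μm/a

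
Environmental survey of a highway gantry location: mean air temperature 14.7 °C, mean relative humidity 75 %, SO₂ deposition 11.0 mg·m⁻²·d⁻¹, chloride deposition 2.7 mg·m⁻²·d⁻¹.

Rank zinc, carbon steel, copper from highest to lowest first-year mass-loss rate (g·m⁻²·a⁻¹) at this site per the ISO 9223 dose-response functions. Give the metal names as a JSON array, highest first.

zinc: f(T) = -0.071·(T−10) [T>10 °C] = -0.3337
  Pd branch = 0.0129·Pd^0.44·e^(0.046·RH+f) = 0.836 μm/a
  Cl⁻ term: 0.0175·2.7^0.57·exp(0.008·75+0.085·14.7) = 0.1959
  sum: 0.836 + 0.1959 → r_corr = 1.032 μm/a
  mass loss = 1.032 μm/a × 7.14 g/cm³ = 7.368 g·m⁻²·a⁻¹
carbon steel: temperature factor f = -0.054·(4.7) = -0.2538
  SO₂ term: 1.77·11.0^0.52·exp(0.02·75-0.2538) = 21.41
  Sd branch = 0.102·Sd^0.62·e^(0.033·RH+0.04·T) = 4.039 μm/a
  r_corr = 21.41 + 4.039 = 25.45 μm/a
  mass loss = 25.45 μm/a × 7.85 g/cm³ = 199.8 g·m⁻²·a⁻¹
copper: f(T) = -0.080·(T−10) [T>10 °C] = -0.3760
  Pd branch = 0.0053·Pd^0.26·e^(0.059·RH+f) = 0.5669 μm/a
  Cl⁻ term: 0.01025·2.7^0.27·exp(0.036·75+0.049·14.7) = 0.4098
  sum: 0.5669 + 0.4098 → r_corr = 0.9767 μm/a
  mass loss = 0.9767 μm/a × 8.96 g/cm³ = 8.751 g·m⁻²·a⁻¹
Ordering by g·m⁻²·a⁻¹: carbon steel (200) > copper (8.75) > zinc (7.37)

["carbon steel", "copper", "zinc"]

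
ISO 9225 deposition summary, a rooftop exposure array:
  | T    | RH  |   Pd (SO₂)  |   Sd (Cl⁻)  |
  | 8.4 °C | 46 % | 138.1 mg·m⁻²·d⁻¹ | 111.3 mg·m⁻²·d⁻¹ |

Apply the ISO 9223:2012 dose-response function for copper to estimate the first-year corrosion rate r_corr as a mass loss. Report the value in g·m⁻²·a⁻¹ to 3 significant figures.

copper: f(T) = +0.126·(T−10) [T≤10 °C] = -0.2016
  Pd branch = 0.0053·Pd^0.26·e^(0.059·RH+f) = 0.2354 μm/a
  Sd branch = 0.01025·Sd^0.27·e^(0.036·RH+0.049·T) = 0.2892 μm/a
  r_corr = 0.2354 + 0.2892 = 0.5246 μm/a
Convert to mass loss: 0.5246 μm/a × 8.96 g/cm³ = 4.701 g·m⁻²·a⁻¹

r_corr = 4.70 g·m⁻²·a⁻¹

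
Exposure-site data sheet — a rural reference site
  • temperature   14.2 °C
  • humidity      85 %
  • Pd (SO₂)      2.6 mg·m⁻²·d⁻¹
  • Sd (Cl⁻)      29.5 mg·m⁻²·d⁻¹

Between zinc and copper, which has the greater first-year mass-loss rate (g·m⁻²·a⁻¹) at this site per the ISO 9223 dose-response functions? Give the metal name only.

zinc: T>10 °C ⇒ hinge -0.071·(14.2−10) = -0.2982
  sulphur-dioxide contribution → 0.7274 μm/a
  chloride contribution → 0.795 μm/a
  ⇒ r_corr(zinc) = 1.522 μm/a
  mass loss = 1.522 μm/a × 7.14 g/cm³ = 10.87 g·m⁻²·a⁻¹
copper: temperature factor f = -0.080·(4.2) = -0.3360
  sulphur-dioxide contribution → 0.7315 μm/a
  chloride contribution → 1.093 μm/a
  total first-year rate 1.825 μm/a
  mass loss = 1.825 μm/a × 8.96 g/cm³ = 16.35 g·m⁻²·a⁻¹
Ordering by g·m⁻²·a⁻¹: copper (16.3) > zinc (10.9)

copper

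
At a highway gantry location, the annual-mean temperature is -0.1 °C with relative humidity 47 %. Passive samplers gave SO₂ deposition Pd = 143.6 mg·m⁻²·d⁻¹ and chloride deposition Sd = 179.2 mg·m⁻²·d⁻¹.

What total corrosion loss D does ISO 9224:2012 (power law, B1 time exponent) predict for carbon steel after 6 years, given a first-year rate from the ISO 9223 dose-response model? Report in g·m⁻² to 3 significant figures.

carbon steel: temperature factor f = +0.150·(-10.1) = -1.5150
  Pd branch = 1.77·Pd^0.52·e^(0.02·RH+f) = 13.18 μm/a
  Sd branch = 0.102·Sd^0.62·e^(0.033·RH+0.04·T) = 11.95 μm/a
  sum: 13.18 + 11.95 → r_corr = 25.14 μm/a
Power-law: D(6) = r_corr · 6^0.523
  D(6) = 25.14 × 6^0.523 = 25.14 × 2.553 = 64.16 μm
  Mass loss = 64.16 μm × 7.85 g/cm³ = 503.7 g·m⁻²

D(6) = 504 g·m⁻²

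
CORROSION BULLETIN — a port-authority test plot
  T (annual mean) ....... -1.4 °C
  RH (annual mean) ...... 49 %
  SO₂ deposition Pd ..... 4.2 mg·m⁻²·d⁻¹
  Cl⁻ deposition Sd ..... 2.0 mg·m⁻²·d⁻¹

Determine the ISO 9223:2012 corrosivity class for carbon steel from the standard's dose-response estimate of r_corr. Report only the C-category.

C2

carbon steel: T≤10 °C ⇒ hinge +0.150·(-1.4−10) = -1.7100
  sulphur-dioxide contribution → 1.799 μm/a
  chloride contribution → 0.7467 μm/a
  total first-year rate 2.546 μm/a
ISO 9223 Table 2 (carbon steel): 1.3 < 2.55 ≤ 25 μm/a ⇒ C2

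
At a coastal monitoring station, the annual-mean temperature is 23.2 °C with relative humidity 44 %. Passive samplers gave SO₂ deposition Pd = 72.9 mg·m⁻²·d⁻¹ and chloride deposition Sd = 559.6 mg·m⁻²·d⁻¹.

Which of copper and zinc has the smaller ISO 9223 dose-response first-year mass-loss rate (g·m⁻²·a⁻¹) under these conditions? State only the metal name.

copper: T>10 °C ⇒ hinge -0.080·(23.2−10) = -1.0560
  Pd branch = 0.0053·Pd^0.26·e^(0.059·RH+f) = 0.0754 μm/a
  Cl⁻ term: 0.01025·559.6^0.27·exp(0.036·44+0.049·23.2) = 0.8596
  sum: 0.0754 + 0.8596 → r_corr = 0.935 μm/a
  mass loss = 0.935 μm/a × 8.96 g/cm³ = 8.377 g·m⁻²·a⁻¹
zinc: T>10 °C ⇒ hinge -0.071·(23.2−10) = -0.9372
  SO₂ term: 0.0129·72.9^0.44·exp(0.046·44-0.9372) = 0.2525
  Cl⁻ term: 0.0175·559.6^0.57·exp(0.008·44+0.085·23.2) = 6.586
  r_corr = 0.2525 + 6.586 = 6.839 μm/a
  mass loss = 6.839 μm/a × 7.14 g/cm³ = 48.83 g·m⁻²·a⁻¹
Ordering by g·m⁻²·a⁻¹: zinc (48.8) > copper (8.38)

copper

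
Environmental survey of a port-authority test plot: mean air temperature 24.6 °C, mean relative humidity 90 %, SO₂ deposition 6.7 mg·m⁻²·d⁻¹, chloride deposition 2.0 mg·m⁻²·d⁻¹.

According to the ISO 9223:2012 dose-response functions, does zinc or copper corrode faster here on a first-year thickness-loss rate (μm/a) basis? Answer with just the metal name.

zinc: T>10 °C ⇒ hinge -0.071·(24.6−10) = -1.0366
  sulphur-dioxide contribution → 0.6635 μm/a
  chloride contribution → 0.4319 μm/a
  total first-year rate 1.095 μm/a
copper: T>10 °C ⇒ hinge -0.080·(24.6−10) = -1.1680
  sulphur-dioxide contribution → 0.5469 μm/a
  chloride contribution → 1.053 μm/a
  ⇒ r_corr(copper) = 1.6 μm/a
Ordering by μm/a: copper (1.6) > zinc (1.1)

copper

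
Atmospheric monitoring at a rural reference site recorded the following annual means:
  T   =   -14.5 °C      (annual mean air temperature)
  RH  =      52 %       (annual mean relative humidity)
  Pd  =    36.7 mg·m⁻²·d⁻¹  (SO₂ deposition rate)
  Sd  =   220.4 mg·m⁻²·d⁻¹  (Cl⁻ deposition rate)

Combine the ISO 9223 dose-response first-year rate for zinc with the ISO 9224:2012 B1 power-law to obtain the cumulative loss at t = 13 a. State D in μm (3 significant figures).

zinc: T≤10 °C ⇒ hinge +0.038·(-14.5−10) = -0.9310
  Pd branch = 0.0129·Pd^0.44·e^(0.046·RH+f) = 0.2714 μm/a
  Sd branch = 0.0175·Sd^0.57·e^(0.008·RH+0.085·T) = 0.1675 μm/a
  r_corr = 0.2714 + 0.1675 = 0.4389 μm/a
Long-term exponent b (ISO 9224 Table 2, B1) = 0.813
  D(13) = 0.4389 × 13^0.813 = 0.4389 × 8.047 = 3.532 μm

D(13) = 3.53 μm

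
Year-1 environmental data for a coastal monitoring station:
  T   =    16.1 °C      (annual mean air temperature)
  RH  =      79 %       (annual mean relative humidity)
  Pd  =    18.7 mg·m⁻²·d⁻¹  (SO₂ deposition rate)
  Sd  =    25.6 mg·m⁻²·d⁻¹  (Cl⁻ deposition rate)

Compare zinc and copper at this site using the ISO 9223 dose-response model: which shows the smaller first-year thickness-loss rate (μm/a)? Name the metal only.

copper

zinc: T>10 °C ⇒ hinge -0.071·(16.1−10) = -0.4331
  SO₂ term: 0.0129·18.7^0.44·exp(0.046·79-0.4331) = 1.149
  Cl⁻ term: 0.0175·25.6^0.57·exp(0.008·79+0.085·16.1) = 0.8214
  sum: 1.149 + 0.8214 → r_corr = 1.97 μm/a
copper: f(T) = -0.080·(T−10) [T>10 °C] = -0.4880
  SO₂ term: 0.0053·18.7^0.26·exp(0.059·79-0.4880) = 0.7367
  Sd branch = 0.01025·Sd^0.27·e^(0.036·RH+0.049·T) = 0.9305 μm/a
  sum: 0.7367 + 0.9305 → r_corr = 1.667 μm/a
Ordering by μm/a: zinc (1.97) > copper (1.67)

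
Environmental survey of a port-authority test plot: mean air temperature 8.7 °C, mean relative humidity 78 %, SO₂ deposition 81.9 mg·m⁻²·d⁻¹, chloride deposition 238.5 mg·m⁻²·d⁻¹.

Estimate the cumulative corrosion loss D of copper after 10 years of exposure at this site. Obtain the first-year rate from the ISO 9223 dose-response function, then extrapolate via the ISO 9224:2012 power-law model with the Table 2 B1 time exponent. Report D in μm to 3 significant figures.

D(10) = 11.8 μm

copper: T≤10 °C ⇒ hinge +0.126·(8.7−10) = -0.1638
  SO₂ term: 0.0053·81.9^0.26·exp(0.059·78-0.1638) = 1.41
  Sd branch = 0.01025·Sd^0.27·e^(0.036·RH+0.049·T) = 1.141 μm/a
  r_corr = 1.41 + 1.141 = 2.551 μm/a
Long-term exponent b (ISO 9224 Table 2, B1) = 0.667
  D(10) = 2.551 × 10^0.667 = 2.551 × 4.645 = 11.85 μm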